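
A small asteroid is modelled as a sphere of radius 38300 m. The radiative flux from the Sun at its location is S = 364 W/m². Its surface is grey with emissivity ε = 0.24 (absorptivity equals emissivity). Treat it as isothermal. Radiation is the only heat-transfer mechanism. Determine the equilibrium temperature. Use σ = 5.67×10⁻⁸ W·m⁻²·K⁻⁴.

T ≈ 200 K

At equilibrium, absorbed power = emitted power.
Absorbing cross-section = πr² = 4.608×10⁹ m²; emitting surface = 4πr² = 1.843×10¹⁰ m² (ratio 4).
εS·A_cross = εσ·A_surf·T⁴  ⇒  T⁴ = S/(4σ)   (ε cancels).
T⁴ = 364/(4·5.67×10⁻⁸) = 1.605×10⁹ K⁴.
T = (1.605×10⁹)^(1/4).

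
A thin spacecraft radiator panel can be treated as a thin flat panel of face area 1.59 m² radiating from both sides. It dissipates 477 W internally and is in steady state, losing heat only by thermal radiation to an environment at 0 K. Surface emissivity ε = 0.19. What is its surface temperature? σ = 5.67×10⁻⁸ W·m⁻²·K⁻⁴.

T ≈ 344 K

Steady state: internal power = radiated power, P = εσA T⁴.
Radiating area A = 2·1.59 = 3.180 m².
T⁴ = P/(εσA) = 477/(0.19·5.67×10⁻⁸·3.180) = 1.392×10¹⁰ K⁴.
T = (1.392×10¹⁰)^(1/4).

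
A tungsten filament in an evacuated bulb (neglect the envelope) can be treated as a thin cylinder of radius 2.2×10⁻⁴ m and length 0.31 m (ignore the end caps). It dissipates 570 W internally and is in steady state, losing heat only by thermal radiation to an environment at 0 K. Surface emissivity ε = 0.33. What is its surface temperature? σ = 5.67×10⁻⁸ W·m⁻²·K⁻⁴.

Steady state: internal power = radiated power, P = εσA T⁴.
Radiating area A = 2πrL = 4.285×10⁻⁴ m².
T⁴ = P/(εσA) = 570/(0.33·5.67×10⁻⁸·4.285×10⁻⁴) = 7.109×10¹³ K⁴.
T = (7.109×10¹³)^(1/4).

T ≈ 2900 K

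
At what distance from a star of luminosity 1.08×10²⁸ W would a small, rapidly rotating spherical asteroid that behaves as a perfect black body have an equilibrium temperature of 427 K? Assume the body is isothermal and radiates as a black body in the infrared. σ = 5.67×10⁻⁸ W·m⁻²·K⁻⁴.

For an isothermal black-emitting sphere, (1−a)S·πr² = σ·4πr²·T⁴ ⇒ S = 4σT⁴/(1−a).
S = 4·5.67×10⁻⁸·(427)⁴/1.00 = 7540 W/m².
Flux falls as S = L/(4πd²), so d = √(L/(4πS)) = √(1.08×10²⁸/(4π·7540)).

d ≈ 3.38×10¹¹ m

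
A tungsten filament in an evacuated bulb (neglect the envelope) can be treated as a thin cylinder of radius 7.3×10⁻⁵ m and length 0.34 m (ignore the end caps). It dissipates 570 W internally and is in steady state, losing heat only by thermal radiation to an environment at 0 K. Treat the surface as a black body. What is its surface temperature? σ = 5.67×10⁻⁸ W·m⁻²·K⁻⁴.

T ≈ 2830 K

Steady state: internal power = radiated power, P = εσA T⁴.
Radiating area A = 2πrL = 1.559×10⁻⁴ m².
T⁴ = P/(εσA) = 570/(1.0·5.67×10⁻⁸·1.559×10⁻⁴) = 6.446×10¹³ K⁴.
T = (6.446×10¹³)^(1/4).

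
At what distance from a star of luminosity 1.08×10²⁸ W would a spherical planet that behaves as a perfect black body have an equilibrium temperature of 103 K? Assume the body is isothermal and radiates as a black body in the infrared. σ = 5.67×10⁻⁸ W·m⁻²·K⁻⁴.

For an isothermal black-emitting sphere, (1−a)S·πr² = σ·4πr²·T⁴ ⇒ S = 4σT⁴/(1−a).
S = 4·5.67×10⁻⁸·(103)⁴/1.00 = 25.53 W/m².
Flux falls as S = L/(4πd²), so d = √(L/(4πS)) = √(1.08×10²⁸/(4π·25.53)).

d ≈ 5.80×10¹² m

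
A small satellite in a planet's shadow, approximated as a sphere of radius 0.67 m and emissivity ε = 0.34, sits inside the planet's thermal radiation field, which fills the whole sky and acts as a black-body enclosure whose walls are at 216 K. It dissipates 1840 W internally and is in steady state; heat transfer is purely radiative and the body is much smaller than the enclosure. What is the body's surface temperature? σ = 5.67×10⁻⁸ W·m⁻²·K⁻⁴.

For a small grey body in a large enclosure, net radiated power = εσA(T⁴ − T_w⁴).
Steady state: P = εσA(T⁴ − T_w⁴) with A = 4πr² = 5.641 m².
T⁴ = P/(εσA) + T_w⁴ = 1840/(0.34·5.67×10⁻⁸·5.641) + (216)⁴
    = 1.692×10¹⁰ + 2.177×10⁹ = 1.910×10¹⁰ K⁴.

T ≈ 372 K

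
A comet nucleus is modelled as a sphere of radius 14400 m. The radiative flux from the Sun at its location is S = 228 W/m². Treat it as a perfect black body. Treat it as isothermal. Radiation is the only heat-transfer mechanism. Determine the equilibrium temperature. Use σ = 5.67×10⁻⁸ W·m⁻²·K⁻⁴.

At equilibrium, absorbed power = emitted power.
Absorbing cross-section = πr² = 6.514×10⁸ m²; emitting surface = 4πr² = 2.606×10⁹ m² (ratio 4).
S·A_cross = εσ·A_surf·T⁴  ⇒  T⁴ = S/(4σ).
T⁴ = 1.00·228/(4·5.67×10⁻⁸) = 1.005×10⁹ K⁴.
T = (1.005×10⁹)^(1/4).

T ≈ 178 K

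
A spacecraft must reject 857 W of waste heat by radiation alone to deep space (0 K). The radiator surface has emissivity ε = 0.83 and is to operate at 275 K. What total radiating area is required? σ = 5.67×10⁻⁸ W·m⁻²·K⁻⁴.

P = εσA T⁴ ⇒ A = P/(εσT⁴).
T⁴ = 5.719×10⁹ K⁴.
A = 857/(0.83 × 5.67×10⁻⁸ × 5.719×10⁹).

A ≈ 3.18 m²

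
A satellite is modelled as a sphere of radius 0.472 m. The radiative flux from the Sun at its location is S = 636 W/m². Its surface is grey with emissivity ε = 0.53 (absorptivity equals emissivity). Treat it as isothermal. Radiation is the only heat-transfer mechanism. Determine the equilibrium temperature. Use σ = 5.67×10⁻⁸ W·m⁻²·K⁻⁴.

T ≈ 230 K

At equilibrium, absorbed power = emitted power.
Absorbing cross-section = πr² = 0.6999 m²; emitting surface = 4πr² = 2.800 m² (ratio 4).
εS·A_cross = εσ·A_surf·T⁴  ⇒  T⁴ = S/(4σ)   (ε cancels).
T⁴ = 636/(4·5.67×10⁻⁸) = 2.804×10⁹ K⁴.
T = (2.804×10⁹)^(1/4).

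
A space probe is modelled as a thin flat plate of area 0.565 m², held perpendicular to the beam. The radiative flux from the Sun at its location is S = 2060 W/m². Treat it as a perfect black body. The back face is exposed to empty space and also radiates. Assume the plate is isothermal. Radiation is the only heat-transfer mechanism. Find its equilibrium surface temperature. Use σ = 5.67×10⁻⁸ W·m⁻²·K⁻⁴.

At equilibrium, absorbed power = emitted power.
Absorbing cross-section = A = 0.5650 m²; emitting surface = 2A = 1.130 m² (ratio 2).
S·A_cross = εσ·A_surf·T⁴  ⇒  T⁴ = S/(2σ).
T⁴ = 1.00·2060/(2·5.67×10⁻⁸) = 1.817×10¹⁰ K⁴.
T = (1.817×10¹⁰)^(1/4).

T ≈ 367 K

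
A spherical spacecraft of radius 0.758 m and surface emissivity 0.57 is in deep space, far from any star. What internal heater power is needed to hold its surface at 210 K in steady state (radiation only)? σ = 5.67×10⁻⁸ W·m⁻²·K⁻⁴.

P ≈ 454 W

P = εσ·4πr²·T⁴.
4πr² = 7.220 m²; T⁴ = 1.945×10⁹ K⁴.
P = 0.57·5.67×10⁻⁸·7.220·1.945×10⁹.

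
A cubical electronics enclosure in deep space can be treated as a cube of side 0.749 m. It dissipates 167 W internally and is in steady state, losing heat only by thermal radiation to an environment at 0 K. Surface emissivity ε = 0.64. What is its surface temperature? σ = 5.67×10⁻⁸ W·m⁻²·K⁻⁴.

T ≈ 192 K

Steady state: internal power = radiated power, P = εσA T⁴.
Radiating area A = 6L² = 3.366 m².
T⁴ = P/(εσA) = 167/(0.64·5.67×10⁻⁸·3.366) = 1.367×10⁹ K⁴.
T = (1.367×10⁹)^(1/4).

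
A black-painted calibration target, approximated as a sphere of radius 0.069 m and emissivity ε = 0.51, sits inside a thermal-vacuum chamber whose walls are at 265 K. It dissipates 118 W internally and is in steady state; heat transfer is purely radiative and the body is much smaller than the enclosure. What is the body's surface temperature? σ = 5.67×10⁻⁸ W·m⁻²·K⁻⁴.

T ≈ 520 K

For a small grey body in a large enclosure, net radiated power = εσA(T⁴ − T_w⁴).
Steady state: P = εσA(T⁴ − T_w⁴) with A = 4πr² = 0.05983 m².
T⁴ = P/(εσA) + T_w⁴ = 118/(0.51·5.67×10⁻⁸·0.05983) + (265)⁴
    = 6.821×10¹⁰ + 4.932×10⁹ = 7.314×10¹⁰ K⁴.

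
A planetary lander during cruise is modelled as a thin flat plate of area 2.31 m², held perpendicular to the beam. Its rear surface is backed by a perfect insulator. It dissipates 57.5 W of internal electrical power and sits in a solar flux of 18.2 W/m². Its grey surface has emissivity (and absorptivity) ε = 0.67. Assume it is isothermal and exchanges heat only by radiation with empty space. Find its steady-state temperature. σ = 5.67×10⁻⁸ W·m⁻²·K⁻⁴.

At steady state, absorbed solar power + internal power = radiated power.
Absorbed: α·S·A_cross = 0.67·18.2·2.310 = 28.17 W (cross-section A).
Total input = 28.17 + 57.5 = 85.67 W.
Radiated: εσ·A_surf·T⁴ with A_surf = A = 2.310 m².
T⁴ = 85.67/(0.67·5.67×10⁻⁸·2.310) = 9.762×10⁸ K⁴.

T ≈ 177 K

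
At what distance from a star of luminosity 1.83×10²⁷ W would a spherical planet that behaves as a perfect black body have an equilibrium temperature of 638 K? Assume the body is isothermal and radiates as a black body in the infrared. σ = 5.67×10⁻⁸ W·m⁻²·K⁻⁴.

d ≈ 6.23×10¹⁰ m

For an isothermal black-emitting sphere, (1−a)S·πr² = σ·4πr²·T⁴ ⇒ S = 4σT⁴/(1−a).
S = 4·5.67×10⁻⁸·(638)⁴/1.00 = 37580 W/m².
Flux falls as S = L/(4πd²), so d = √(L/(4πS)) = √(1.83×10²⁷/(4π·37580)).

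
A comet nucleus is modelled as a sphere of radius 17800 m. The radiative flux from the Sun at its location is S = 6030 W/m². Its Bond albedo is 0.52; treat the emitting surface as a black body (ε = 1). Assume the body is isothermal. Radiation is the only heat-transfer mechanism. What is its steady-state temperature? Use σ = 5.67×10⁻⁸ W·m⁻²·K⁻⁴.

T ≈ 336 K

At equilibrium, absorbed power = emitted power.
Absorbing cross-section = πr² = 9.954×10⁸ m²; emitting surface = 4πr² = 3.982×10⁹ m² (ratio 4).
(1−a)S·A_cross = εσ·A_surf·T⁴  ⇒  T⁴ = (1−a)S/(4σ).
T⁴ = 0.480·6030/(4·5.67×10⁻⁸) = 1.276×10¹⁰ K⁴.
T = (1.276×10¹⁰)^(1/4).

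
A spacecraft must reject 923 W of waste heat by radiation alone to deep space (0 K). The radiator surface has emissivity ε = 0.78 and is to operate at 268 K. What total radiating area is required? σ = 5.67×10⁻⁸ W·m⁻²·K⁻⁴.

P = εσA T⁴ ⇒ A = P/(εσT⁴).
T⁴ = 5.159×10⁹ K⁴.
A = 923/(0.78 × 5.67×10⁻⁸ × 5.159×10⁹).

A ≈ 4.05 m²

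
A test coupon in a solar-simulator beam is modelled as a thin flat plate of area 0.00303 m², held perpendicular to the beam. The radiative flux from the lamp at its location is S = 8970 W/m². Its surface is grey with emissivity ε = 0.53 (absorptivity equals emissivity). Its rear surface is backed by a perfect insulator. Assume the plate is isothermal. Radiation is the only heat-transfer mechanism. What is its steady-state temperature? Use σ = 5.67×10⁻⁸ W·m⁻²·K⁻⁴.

T ≈ 631 K

At equilibrium, absorbed power = emitted power.
Absorbing cross-section = A = 0.003030 m²; emitting surface = A = 0.003030 m² (ratio 1).
εS·A_cross = εσ·A_surf·T⁴  ⇒  T⁴ = S/(1σ)   (ε cancels).
T⁴ = 8970/(1·5.67×10⁻⁸) = 1.582×10¹¹ K⁴.
T = (1.582×10¹¹)^(1/4).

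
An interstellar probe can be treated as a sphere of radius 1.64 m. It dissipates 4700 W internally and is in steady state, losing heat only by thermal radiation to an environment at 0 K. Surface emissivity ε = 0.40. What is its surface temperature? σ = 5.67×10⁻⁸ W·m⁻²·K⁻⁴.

Steady state: internal power = radiated power, P = εσA T⁴.
Radiating area A = 4πr² = 33.80 m².
T⁴ = P/(εσA) = 4700/(0.40·5.67×10⁻⁸·33.80) = 6.131×10⁹ K⁴.
T = (6.131×10⁹)^(1/4).

T ≈ 280 K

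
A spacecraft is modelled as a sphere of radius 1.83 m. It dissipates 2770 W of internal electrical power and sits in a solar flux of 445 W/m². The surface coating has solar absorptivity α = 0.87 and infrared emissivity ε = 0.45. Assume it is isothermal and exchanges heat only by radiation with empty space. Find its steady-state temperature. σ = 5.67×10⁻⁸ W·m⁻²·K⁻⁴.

T ≈ 283 K

At steady state, absorbed solar power + internal power = radiated power.
Absorbed: α·S·A_cross = 0.87·445·10.52 = 4073 W (cross-section πr²).
Total input = 4073 + 2770 = 6843 W.
Radiated: εσ·A_surf·T⁴ with A_surf = 4πr² = 42.08 m².
T⁴ = 6843/(0.45·5.67×10⁻⁸·42.08) = 6.373×10⁹ K⁴.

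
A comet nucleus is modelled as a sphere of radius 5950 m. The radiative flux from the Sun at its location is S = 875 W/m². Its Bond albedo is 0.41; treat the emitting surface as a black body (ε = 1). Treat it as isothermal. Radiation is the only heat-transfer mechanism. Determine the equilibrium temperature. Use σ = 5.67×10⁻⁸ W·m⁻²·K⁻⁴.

T ≈ 218 K

At equilibrium, absorbed power = emitted power.
Absorbing cross-section = πr² = 1.112×10⁸ m²; emitting surface = 4πr² = 4.449×10⁸ m² (ratio 4).
(1−a)S·A_cross = εσ·A_surf·T⁴  ⇒  T⁴ = (1−a)S/(4σ).
T⁴ = 0.590·875/(4·5.67×10⁻⁸) = 2.276×10⁹ K⁴.
T = (2.276×10⁹)^(1/4).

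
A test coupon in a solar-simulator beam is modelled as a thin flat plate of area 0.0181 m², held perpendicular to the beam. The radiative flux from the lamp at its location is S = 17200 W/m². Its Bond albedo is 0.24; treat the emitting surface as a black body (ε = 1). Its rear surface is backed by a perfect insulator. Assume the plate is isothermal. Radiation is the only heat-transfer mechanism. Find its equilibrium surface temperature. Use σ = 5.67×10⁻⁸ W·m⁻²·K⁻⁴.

T ≈ 693 K

At equilibrium, absorbed power = emitted power.
Absorbing cross-section = A = 0.01810 m²; emitting surface = A = 0.01810 m² (ratio 1).
(1−a)S·A_cross = εσ·A_surf·T⁴  ⇒  T⁴ = (1−a)S/(1σ).
T⁴ = 0.760·17200/(1·5.67×10⁻⁸) = 2.305×10¹¹ K⁴.
T = (2.305×10¹¹)^(1/4).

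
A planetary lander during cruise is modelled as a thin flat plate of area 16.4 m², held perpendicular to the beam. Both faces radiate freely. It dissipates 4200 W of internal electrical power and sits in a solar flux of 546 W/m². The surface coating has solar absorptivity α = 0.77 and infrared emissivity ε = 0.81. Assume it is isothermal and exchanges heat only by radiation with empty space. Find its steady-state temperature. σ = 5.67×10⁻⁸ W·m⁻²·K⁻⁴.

T ≈ 293 K

At steady state, absorbed solar power + internal power = radiated power.
Absorbed: α·S·A_cross = 0.77·546·16.40 = 6895 W (cross-section A).
Total input = 6895 + 4200 = 11090 W.
Radiated: εσ·A_surf·T⁴ with A_surf = 2A = 32.80 m².
T⁴ = 11090/(0.81·5.67×10⁻⁸·32.80) = 7.365×10⁹ K⁴.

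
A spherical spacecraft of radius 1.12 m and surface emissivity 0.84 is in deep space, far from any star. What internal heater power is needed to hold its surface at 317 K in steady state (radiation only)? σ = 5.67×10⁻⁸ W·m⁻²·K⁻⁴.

P = εσ·4πr²·T⁴.
4πr² = 15.76 m²; T⁴ = 1.010×10¹⁰ K⁴.
P = 0.84·5.67×10⁻⁸·15.76·1.010×10¹⁰.

P ≈ 7580 W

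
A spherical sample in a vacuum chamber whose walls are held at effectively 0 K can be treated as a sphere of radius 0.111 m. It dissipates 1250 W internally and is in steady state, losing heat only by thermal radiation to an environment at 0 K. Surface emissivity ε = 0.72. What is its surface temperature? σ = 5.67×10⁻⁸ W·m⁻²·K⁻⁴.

Steady state: internal power = radiated power, P = εσA T⁴.
Radiating area A = 4πr² = 0.1548 m².
T⁴ = P/(εσA) = 1250/(0.72·5.67×10⁻⁸·0.1548) = 1.978×10¹¹ K⁴.
T = (1.978×10¹¹)^(1/4).

T ≈ 667 K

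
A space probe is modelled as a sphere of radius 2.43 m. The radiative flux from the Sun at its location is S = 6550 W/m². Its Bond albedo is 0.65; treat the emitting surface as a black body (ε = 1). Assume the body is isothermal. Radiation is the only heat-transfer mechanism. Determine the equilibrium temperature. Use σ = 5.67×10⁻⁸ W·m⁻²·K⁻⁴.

At equilibrium, absorbed power = emitted power.
Absorbing cross-section = πr² = 18.55 m²; emitting surface = 4πr² = 74.20 m² (ratio 4).
(1−a)S·A_cross = εσ·A_surf·T⁴  ⇒  T⁴ = (1−a)S/(4σ).
T⁴ = 0.350·6550/(4·5.67×10⁻⁸) = 1.011×10¹⁰ K⁴.
T = (1.011×10¹⁰)^(1/4).

T ≈ 317 K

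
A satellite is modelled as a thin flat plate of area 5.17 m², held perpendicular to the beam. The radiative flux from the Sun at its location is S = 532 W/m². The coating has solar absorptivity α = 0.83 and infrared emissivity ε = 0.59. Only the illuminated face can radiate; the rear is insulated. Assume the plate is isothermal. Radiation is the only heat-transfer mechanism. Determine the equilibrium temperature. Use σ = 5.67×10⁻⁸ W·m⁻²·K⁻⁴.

T ≈ 339 K

At equilibrium, absorbed power = emitted power.
Absorbing cross-section = A = 5.170 m²; emitting surface = A = 5.170 m² (ratio 1).
αS·A_cross = εσ·A_surf·T⁴  ⇒  T⁴ = αS/(ε·1σ).
T⁴ = 0.830·532/(0.59·1·5.67×10⁻⁸) = 1.320×10¹⁰ K⁴.
T = (1.320×10¹⁰)^(1/4).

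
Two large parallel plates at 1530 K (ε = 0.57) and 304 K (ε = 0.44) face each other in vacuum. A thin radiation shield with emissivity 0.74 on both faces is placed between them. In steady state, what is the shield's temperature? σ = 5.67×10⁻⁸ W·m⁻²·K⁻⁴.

T_s ≈ 1320 K

In steady state the net flux on the hot side equals that on the cold side.
σ(T₁⁴−T_s⁴)/D₁ = σ(T_s⁴−T₂⁴)/D₂, with D₁ = 1/ε₁+1/ε_s−1 = 2.106, D₂ = 1/ε_s+1/ε₂−1 = 2.624.
Solve for T_s⁴: T_s⁴ = (D₂·T₁⁴ + D₁·T₂⁴)/(D₁+D₂) = 3.044×10¹² K⁴.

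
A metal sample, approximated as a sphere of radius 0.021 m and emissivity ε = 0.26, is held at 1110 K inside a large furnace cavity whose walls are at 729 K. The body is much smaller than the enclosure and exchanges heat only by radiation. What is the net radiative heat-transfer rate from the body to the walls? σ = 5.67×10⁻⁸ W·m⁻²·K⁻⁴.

P_net ≈ 101 W

For a small grey body in a large enclosure: P_net = εσA(T_body⁴ − T_wall⁴).
A = 4πr² = 0.005542 m²; T_body⁴ − T_wall⁴ = 1.518×10¹² − 2.824×10¹¹ = 1.236×10¹² K⁴.
|P_net| = 0.26·5.67×10⁻⁸·0.005542·1.236×10¹².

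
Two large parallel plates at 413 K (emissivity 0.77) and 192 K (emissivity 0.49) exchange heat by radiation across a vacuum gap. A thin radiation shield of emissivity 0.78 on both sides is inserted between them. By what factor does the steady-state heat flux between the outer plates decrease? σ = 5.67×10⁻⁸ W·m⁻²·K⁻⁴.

Without shield: q₀ = σΔ(T⁴)/(1/ε₁+1/ε₂−1) with denominator 2.340.
With shield the two gaps are in series; the resistances add: (1/ε₁+1/ε_s−1)+(1/ε_s+1/ε₂−1) = 1.581+2.323 = 3.904.
Heat-flux ratio q₀/q = 3.904/2.340.

factor ≈ 1.67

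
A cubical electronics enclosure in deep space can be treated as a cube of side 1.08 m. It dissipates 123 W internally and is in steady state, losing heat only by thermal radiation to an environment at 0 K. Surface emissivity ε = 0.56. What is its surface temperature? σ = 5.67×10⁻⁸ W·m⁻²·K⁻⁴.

T ≈ 153 K

Steady state: internal power = radiated power, P = εσA T⁴.
Radiating area A = 6L² = 6.998 m².
T⁴ = P/(εσA) = 123/(0.56·5.67×10⁻⁸·6.998) = 5.535×10⁸ K⁴.
T = (5.535×10⁸)^(1/4).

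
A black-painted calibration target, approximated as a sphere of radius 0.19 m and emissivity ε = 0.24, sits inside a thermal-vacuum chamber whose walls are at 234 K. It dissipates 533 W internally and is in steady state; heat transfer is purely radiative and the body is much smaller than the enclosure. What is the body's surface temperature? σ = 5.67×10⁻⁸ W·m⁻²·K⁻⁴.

For a small grey body in a large enclosure, net radiated power = εσA(T⁴ − T_w⁴).
Steady state: P = εσA(T⁴ − T_w⁴) with A = 4πr² = 0.4536 m².
T⁴ = P/(εσA) + T_w⁴ = 533/(0.24·5.67×10⁻⁸·0.4536) + (234)⁴
    = 8.634×10¹⁰ + 2.998×10⁹ = 8.934×10¹⁰ K⁴.

T ≈ 547 K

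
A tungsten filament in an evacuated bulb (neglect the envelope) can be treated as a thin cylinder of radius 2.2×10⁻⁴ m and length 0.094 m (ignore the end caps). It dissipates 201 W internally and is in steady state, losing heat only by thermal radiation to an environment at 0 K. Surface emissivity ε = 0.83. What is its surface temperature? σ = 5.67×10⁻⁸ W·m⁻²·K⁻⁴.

T ≈ 2390 K

Steady state: internal power = radiated power, P = εσA T⁴.
Radiating area A = 2πrL = 1.299×10⁻⁴ m².
T⁴ = P/(εσA) = 201/(0.83·5.67×10⁻⁸·1.299×10⁻⁴) = 3.287×10¹³ K⁴.
T = (3.287×10¹³)^(1/4).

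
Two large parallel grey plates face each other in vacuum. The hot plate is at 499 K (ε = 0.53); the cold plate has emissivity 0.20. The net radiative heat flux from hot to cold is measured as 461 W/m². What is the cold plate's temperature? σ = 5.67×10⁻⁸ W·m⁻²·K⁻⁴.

q = σ(T₁⁴ − T₂⁴)/(1/ε₁ + 1/ε₂ − 1); denominator = 5.887.
T₂⁴ = T₁⁴ − q·(1/ε₁+1/ε₂−1)/σ = 6.200×10¹⁰ − 461·5.887/5.67×10⁻⁸
    = 1.414×10¹⁰ K⁴.

T₂ ≈ 345 K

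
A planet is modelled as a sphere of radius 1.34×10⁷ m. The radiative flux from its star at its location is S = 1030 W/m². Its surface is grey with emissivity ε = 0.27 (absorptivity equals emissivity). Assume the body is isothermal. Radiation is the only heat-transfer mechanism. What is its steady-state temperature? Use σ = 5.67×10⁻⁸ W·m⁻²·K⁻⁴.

At equilibrium, absorbed power = emitted power.
Absorbing cross-section = πr² = 5.641×10¹⁴ m²; emitting surface = 4πr² = 2.256×10¹⁵ m² (ratio 4).
εS·A_cross = εσ·A_surf·T⁴  ⇒  T⁴ = S/(4σ)   (ε cancels).
T⁴ = 1030/(4·5.67×10⁻⁸) = 4.541×10⁹ K⁴.
T = (4.541×10⁹)^(1/4).

T ≈ 260 K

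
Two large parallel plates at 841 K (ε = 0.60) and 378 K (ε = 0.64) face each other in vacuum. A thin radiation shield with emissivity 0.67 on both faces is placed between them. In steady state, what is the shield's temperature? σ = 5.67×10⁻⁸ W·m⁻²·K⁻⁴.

T_s ≈ 710 K

In steady state the net flux on the hot side equals that on the cold side.
σ(T₁⁴−T_s⁴)/D₁ = σ(T_s⁴−T₂⁴)/D₂, with D₁ = 1/ε₁+1/ε_s−1 = 2.159, D₂ = 1/ε_s+1/ε₂−1 = 2.055.
Solve for T_s⁴: T_s⁴ = (D₂·T₁⁴ + D₁·T₂⁴)/(D₁+D₂) = 2.544×10¹¹ K⁴.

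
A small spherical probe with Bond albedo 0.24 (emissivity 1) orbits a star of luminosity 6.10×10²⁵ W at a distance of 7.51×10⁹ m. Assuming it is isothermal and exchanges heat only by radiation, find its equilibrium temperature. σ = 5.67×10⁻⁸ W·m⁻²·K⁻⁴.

T ≈ 733 K

First find the stellar flux at distance d: S = L/(4πd²) = 6.10×10²⁵/(4π·(7.51×10⁹)²) = 86070 W/m².
For an isothermal sphere, absorbed (1−a)S·πr² = emitted σ·4πr²·T⁴, so T⁴ = (1−a)S/(4σ).
T⁴ = 0.760·86070/(4·5.67×10⁻⁸) = 2.884×10¹¹ K⁴.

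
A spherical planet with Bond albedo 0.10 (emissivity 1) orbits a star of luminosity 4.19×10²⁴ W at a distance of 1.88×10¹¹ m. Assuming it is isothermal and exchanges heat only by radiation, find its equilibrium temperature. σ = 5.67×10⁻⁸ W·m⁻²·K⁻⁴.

T ≈ 78.2 K

First find the stellar flux at distance d: S = L/(4πd²) = 4.19×10²⁴/(4π·(1.88×10¹¹)²) = 9.434 W/m².
For an isothermal sphere, absorbed (1−a)S·πr² = emitted σ·4πr²·T⁴, so T⁴ = (1−a)S/(4σ).
T⁴ = 0.900·9.434/(4·5.67×10⁻⁸) = 3.744×10⁷ K⁴.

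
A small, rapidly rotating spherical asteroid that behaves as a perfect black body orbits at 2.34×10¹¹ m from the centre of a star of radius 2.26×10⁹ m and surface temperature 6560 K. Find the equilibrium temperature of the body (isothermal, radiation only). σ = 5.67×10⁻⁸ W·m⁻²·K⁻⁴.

T ≈ 456 K

The star's surface emits σT_*⁴; at distance d the flux is S = σT_*⁴(R_*/d)².
S = 5.67×10⁻⁸·(6560)⁴·(2.26×10⁹/2.34×10¹¹)² = 9795 W/m².
For an isothermal sphere T⁴ = (1−a)S/(4σ) = 4.319×10¹⁰ K⁴.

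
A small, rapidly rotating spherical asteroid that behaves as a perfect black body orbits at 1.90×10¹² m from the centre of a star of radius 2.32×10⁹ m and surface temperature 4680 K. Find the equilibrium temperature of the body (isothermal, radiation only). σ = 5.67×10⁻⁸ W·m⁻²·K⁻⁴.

T ≈ 116 K

The star's surface emits σT_*⁴; at distance d the flux is S = σT_*⁴(R_*/d)².
S = 5.67×10⁻⁸·(4680)⁴·(2.32×10⁹/1.90×10¹²)² = 40.55 W/m².
For an isothermal sphere T⁴ = (1−a)S/(4σ) = 1.788×10⁸ K⁴.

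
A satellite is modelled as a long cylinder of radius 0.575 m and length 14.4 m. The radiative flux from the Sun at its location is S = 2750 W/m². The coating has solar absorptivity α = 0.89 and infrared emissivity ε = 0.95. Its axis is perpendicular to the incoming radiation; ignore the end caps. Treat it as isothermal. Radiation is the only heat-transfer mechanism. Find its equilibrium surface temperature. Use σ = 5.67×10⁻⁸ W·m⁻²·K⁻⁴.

T ≈ 347 K

At equilibrium, absorbed power = emitted power.
Absorbing cross-section = 2rL = 16.56 m²; emitting surface = 2πrL = 52.02 m² (ratio π).
αS·A_cross = εσ·A_surf·T⁴  ⇒  T⁴ = αS/(ε·πσ).
T⁴ = 0.890·2750/(0.95·π·5.67×10⁻⁸) = 1.446×10¹⁰ K⁴.
T = (1.446×10¹⁰)^(1/4).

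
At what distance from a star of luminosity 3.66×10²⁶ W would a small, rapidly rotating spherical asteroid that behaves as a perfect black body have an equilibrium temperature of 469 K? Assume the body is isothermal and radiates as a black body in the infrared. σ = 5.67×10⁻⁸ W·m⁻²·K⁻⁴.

For an isothermal black-emitting sphere, (1−a)S·πr² = σ·4πr²·T⁴ ⇒ S = 4σT⁴/(1−a).
S = 4·5.67×10⁻⁸·(469)⁴/1.00 = 10970 W/m².
Flux falls as S = L/(4πd²), so d = √(L/(4πS)) = √(3.66×10²⁶/(4π·10970)).

d ≈ 5.15×10¹⁰ m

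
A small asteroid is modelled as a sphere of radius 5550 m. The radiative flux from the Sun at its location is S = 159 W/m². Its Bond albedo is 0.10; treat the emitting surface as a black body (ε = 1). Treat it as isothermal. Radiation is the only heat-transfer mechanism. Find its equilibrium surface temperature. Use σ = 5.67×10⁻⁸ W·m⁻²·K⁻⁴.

At equilibrium, absorbed power = emitted power.
Absorbing cross-section = πr² = 9.677×10⁷ m²; emitting surface = 4πr² = 3.871×10⁸ m² (ratio 4).
(1−a)S·A_cross = εσ·A_surf·T⁴  ⇒  T⁴ = (1−a)S/(4σ).
T⁴ = 0.900·159/(4·5.67×10⁻⁸) = 6.310×10⁸ K⁴.
T = (6.310×10⁸)^(1/4).

T ≈ 158 K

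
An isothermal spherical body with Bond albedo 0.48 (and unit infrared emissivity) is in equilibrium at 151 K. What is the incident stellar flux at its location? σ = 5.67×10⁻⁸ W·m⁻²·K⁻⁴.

S ≈ 227 W/m²

(1−a)S·πr² = σ·4πr²·T⁴ ⇒ S = 4σT⁴/(1−a).
S = 4·5.67×10⁻⁸·5.199×10⁸/0.520.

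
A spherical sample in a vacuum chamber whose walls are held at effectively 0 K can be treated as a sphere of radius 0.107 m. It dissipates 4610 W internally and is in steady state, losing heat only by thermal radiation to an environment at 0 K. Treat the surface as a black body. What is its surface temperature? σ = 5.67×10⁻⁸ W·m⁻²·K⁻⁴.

Steady state: internal power = radiated power, P = εσA T⁴.
Radiating area A = 4πr² = 0.1439 m².
T⁴ = P/(εσA) = 4610/(1.0·5.67×10⁻⁸·0.1439) = 5.651×10¹¹ K⁴.
T = (5.651×10¹¹)^(1/4).

T ≈ 867 K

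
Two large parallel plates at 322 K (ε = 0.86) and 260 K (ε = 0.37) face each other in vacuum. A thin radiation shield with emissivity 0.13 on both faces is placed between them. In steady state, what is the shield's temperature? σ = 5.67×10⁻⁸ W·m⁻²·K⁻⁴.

T_s ≈ 298 K

In steady state the net flux on the hot side equals that on the cold side.
σ(T₁⁴−T_s⁴)/D₁ = σ(T_s⁴−T₂⁴)/D₂, with D₁ = 1/ε₁+1/ε_s−1 = 7.855, D₂ = 1/ε_s+1/ε₂−1 = 9.395.
Solve for T_s⁴: T_s⁴ = (D₂·T₁⁴ + D₁·T₂⁴)/(D₁+D₂) = 7.936×10⁹ K⁴.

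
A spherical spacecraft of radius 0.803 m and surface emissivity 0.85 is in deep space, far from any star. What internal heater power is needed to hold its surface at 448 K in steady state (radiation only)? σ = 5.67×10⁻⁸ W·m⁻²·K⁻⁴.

P ≈ 15700 W

P = εσ·4πr²·T⁴.
4πr² = 8.103 m²; T⁴ = 4.028×10¹⁰ K⁴.
P = 0.85·5.67×10⁻⁸·8.103·4.028×10¹⁰.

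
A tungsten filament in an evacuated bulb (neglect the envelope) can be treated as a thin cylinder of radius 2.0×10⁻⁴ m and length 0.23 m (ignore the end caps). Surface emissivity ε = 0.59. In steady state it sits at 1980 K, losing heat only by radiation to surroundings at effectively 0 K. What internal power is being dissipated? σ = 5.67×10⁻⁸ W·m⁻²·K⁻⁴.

P ≈ 149 W

Steady state: P = εσA T⁴.
A = 2πrL = 2.890×10⁻⁴ m²; T⁴ = (1980)⁴ = 1.537×10¹³ K⁴.
P = 0.59 × 5.67×10⁻⁸ × 2.890×10⁻⁴ × 1.537×10¹³.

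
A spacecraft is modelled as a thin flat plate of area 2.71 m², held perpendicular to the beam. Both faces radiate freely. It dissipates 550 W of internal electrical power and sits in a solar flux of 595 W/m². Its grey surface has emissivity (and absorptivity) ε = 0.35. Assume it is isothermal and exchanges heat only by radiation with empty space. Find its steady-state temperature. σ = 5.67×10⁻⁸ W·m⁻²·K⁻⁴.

T ≈ 319 K

At steady state, absorbed solar power + internal power = radiated power.
Absorbed: α·S·A_cross = 0.35·595·2.710 = 564.4 W (cross-section A).
Total input = 564.4 + 550 = 1114 W.
Radiated: εσ·A_surf·T⁴ with A_surf = 2A = 5.420 m².
T⁴ = 1114/(0.35·5.67×10⁻⁸·5.420) = 1.036×10¹⁰ K⁴.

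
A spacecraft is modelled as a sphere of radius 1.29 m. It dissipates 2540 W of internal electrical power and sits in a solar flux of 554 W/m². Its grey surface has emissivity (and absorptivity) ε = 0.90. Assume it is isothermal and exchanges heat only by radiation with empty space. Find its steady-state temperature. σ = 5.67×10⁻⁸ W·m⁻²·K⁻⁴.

At steady state, absorbed solar power + internal power = radiated power.
Absorbed: α·S·A_cross = 0.90·554·5.228 = 2607 W (cross-section πr²).
Total input = 2607 + 2540 = 5147 W.
Radiated: εσ·A_surf·T⁴ with A_surf = 4πr² = 20.91 m².
T⁴ = 5147/(0.90·5.67×10⁻⁸·20.91) = 4.823×10⁹ K⁴.

T ≈ 264 K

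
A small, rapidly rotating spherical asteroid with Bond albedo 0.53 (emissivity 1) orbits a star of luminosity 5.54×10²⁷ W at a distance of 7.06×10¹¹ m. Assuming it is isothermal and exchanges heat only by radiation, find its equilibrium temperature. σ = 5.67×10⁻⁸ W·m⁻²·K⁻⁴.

T ≈ 207 K

First find the stellar flux at distance d: S = L/(4πd²) = 5.54×10²⁷/(4π·(7.06×10¹¹)²) = 884.5 W/m².
For an isothermal sphere, absorbed (1−a)S·πr² = emitted σ·4πr²·T⁴, so T⁴ = (1−a)S/(4σ).
T⁴ = 0.470·884.5/(4·5.67×10⁻⁸) = 1.833×10⁹ K⁴.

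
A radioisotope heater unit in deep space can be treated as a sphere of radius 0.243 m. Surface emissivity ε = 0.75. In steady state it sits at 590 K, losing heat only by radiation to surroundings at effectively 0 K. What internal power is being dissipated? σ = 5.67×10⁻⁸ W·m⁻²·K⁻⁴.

Steady state: P = εσA T⁴.
A = 4πr² = 0.7420 m²; T⁴ = (590)⁴ = 1.212×10¹¹ K⁴.
P = 0.75 × 5.67×10⁻⁸ × 0.7420 × 1.212×10¹¹.

P ≈ 3820 W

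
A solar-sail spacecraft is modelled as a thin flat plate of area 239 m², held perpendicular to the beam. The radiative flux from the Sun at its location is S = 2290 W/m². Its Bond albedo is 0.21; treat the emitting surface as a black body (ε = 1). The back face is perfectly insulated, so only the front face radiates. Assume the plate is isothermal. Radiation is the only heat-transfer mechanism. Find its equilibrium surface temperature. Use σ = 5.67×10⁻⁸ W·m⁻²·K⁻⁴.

At equilibrium, absorbed power = emitted power.
Absorbing cross-section = A = 239.0 m²; emitting surface = A = 239.0 m² (ratio 1).
(1−a)S·A_cross = εσ·A_surf·T⁴  ⇒  T⁴ = (1−a)S/(1σ).
T⁴ = 0.790·2290/(1·5.67×10⁻⁸) = 3.191×10¹⁰ K⁴.
T = (3.191×10¹⁰)^(1/4).

T ≈ 423 K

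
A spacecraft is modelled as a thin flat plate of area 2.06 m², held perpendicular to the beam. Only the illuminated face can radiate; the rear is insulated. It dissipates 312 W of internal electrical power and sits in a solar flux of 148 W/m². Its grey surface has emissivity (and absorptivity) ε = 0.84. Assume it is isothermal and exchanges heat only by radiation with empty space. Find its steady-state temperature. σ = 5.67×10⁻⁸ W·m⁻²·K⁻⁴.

At steady state, absorbed solar power + internal power = radiated power.
Absorbed: α·S·A_cross = 0.84·148·2.060 = 256.1 W (cross-section A).
Total input = 256.1 + 312 = 568.1 W.
Radiated: εσ·A_surf·T⁴ with A_surf = A = 2.060 m².
T⁴ = 568.1/(0.84·5.67×10⁻⁸·2.060) = 5.790×10⁹ K⁴.

T ≈ 276 K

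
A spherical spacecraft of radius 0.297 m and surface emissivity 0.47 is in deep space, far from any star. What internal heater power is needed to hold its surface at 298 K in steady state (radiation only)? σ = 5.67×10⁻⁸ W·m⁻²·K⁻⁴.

P = εσ·4πr²·T⁴.
4πr² = 1.108 m²; T⁴ = 7.886×10⁹ K⁴.
P = 0.47·5.67×10⁻⁸·1.108·7.886×10⁹.

P ≈ 233 W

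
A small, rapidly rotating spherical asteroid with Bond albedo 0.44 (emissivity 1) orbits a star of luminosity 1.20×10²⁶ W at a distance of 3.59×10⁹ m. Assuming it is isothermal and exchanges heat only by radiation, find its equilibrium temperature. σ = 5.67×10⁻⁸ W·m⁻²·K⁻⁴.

First find the stellar flux at distance d: S = L/(4πd²) = 1.20×10²⁶/(4π·(3.59×10⁹)²) = 7.409×10⁵ W/m².
For an isothermal sphere, absorbed (1−a)S·πr² = emitted σ·4πr²·T⁴, so T⁴ = (1−a)S/(4σ).
T⁴ = 0.560·7.409×10⁵/(4·5.67×10⁻⁸) = 1.829×10¹² K⁴.

T ≈ 1160 K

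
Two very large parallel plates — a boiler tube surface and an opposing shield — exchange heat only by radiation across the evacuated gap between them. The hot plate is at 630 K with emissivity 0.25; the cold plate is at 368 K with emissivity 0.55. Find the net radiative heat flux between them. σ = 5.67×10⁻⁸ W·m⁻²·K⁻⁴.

q ≈ 1640 W/m²

For two infinite grey parallel plates, q = σ(T₁⁴ − T₂⁴)/(1/ε₁ + 1/ε₂ − 1).
T₁⁴ − T₂⁴ = 1.575×10¹¹ − 1.834×10¹⁰ = 1.392×10¹¹ K⁴.
1/ε₁ + 1/ε₂ − 1 = 4.000 + 1.818 − 1 = 4.818.
q = 5.67×10⁻⁸ × 1.392×10¹¹ / 4.818.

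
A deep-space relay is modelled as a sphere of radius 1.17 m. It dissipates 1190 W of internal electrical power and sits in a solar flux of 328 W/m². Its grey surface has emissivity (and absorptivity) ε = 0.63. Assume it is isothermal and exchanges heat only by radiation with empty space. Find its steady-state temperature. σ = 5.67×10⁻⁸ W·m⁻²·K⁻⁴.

T ≈ 241 K

At steady state, absorbed solar power + internal power = radiated power.
Absorbed: α·S·A_cross = 0.63·328·4.301 = 888.7 W (cross-section πr²).
Total input = 888.7 + 1190 = 2079 W.
Radiated: εσ·A_surf·T⁴ with A_surf = 4πr² = 17.20 m².
T⁴ = 2079/(0.63·5.67×10⁻⁸·17.20) = 3.383×10⁹ K⁴.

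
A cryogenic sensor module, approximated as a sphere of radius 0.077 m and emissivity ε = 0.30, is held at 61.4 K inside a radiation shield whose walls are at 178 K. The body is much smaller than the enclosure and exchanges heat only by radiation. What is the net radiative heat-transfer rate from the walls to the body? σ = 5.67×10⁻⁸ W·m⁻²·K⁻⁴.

P_net ≈ 1.25 W

For a small grey body in a large enclosure: P_net = εσA(T_body⁴ − T_wall⁴).
A = 4πr² = 0.07451 m²; T_body⁴ − T_wall⁴ = 1.421×10⁷ − 1.004×10⁹ = -9.897×10⁸ K⁴.
|P_net| = 0.30·5.67×10⁻⁸·0.07451·9.897×10⁸.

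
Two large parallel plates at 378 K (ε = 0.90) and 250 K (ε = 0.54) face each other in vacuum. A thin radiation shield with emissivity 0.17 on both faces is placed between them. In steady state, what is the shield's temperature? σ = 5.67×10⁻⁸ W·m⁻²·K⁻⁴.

T_s ≈ 335 K

In steady state the net flux on the hot side equals that on the cold side.
σ(T₁⁴−T_s⁴)/D₁ = σ(T_s⁴−T₂⁴)/D₂, with D₁ = 1/ε₁+1/ε_s−1 = 5.993, D₂ = 1/ε_s+1/ε₂−1 = 6.734.
Solve for T_s⁴: T_s⁴ = (D₂·T₁⁴ + D₁·T₂⁴)/(D₁+D₂) = 1.264×10¹⁰ K⁴.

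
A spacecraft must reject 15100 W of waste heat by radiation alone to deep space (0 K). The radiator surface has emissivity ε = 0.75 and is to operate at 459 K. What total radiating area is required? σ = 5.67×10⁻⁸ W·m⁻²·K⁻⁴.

A ≈ 8.00 m²

P = εσA T⁴ ⇒ A = P/(εσT⁴).
T⁴ = 4.439×10¹⁰ K⁴.
A = 15100/(0.75 × 5.67×10⁻⁸ × 4.439×10¹⁰).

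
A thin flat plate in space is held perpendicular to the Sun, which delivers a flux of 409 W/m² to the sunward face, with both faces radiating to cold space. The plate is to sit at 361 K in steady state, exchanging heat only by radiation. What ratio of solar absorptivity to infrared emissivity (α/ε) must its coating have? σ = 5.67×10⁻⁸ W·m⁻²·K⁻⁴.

α/ε ≈ 4.71

Balance: αS·A = εσ·2A·T⁴ ⇒ α/ε = 2σT⁴/S.
α/ε = 2·5.67×10⁻⁸·(361)⁴/409 = 2·5.67×10⁻⁸·1.698×10¹⁰/409.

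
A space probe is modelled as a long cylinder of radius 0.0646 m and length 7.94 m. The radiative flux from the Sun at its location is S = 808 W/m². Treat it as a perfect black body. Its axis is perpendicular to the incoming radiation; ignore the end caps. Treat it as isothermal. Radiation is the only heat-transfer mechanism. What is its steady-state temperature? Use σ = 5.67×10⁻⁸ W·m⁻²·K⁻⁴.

At equilibrium, absorbed power = emitted power.
Absorbing cross-section = 2rL = 1.026 m²; emitting surface = 2πrL = 3.223 m² (ratio π).
S·A_cross = εσ·A_surf·T⁴  ⇒  T⁴ = S/(πσ).
T⁴ = 1.00·808/(π·5.67×10⁻⁸) = 4.536×10⁹ K⁴.
T = (4.536×10⁹)^(1/4).

T ≈ 260 K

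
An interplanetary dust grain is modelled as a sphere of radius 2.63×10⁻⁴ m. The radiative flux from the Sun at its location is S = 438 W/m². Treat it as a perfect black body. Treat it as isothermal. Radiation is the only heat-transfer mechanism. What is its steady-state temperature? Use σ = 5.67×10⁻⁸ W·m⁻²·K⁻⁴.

At equilibrium, absorbed power = emitted power.
Absorbing cross-section = πr² = 2.173×10⁻⁷ m²; emitting surface = 4πr² = 8.692×10⁻⁷ m² (ratio 4).
S·A_cross = εσ·A_surf·T⁴  ⇒  T⁴ = S/(4σ).
T⁴ = 1.00·438/(4·5.67×10⁻⁸) = 1.931×10⁹ K⁴.
T = (1.931×10⁹)^(1/4).

T ≈ 210 K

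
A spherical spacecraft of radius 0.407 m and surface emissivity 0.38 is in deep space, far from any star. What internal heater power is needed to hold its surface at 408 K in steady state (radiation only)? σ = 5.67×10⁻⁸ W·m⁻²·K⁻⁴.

P = εσ·4πr²·T⁴.
4πr² = 2.082 m²; T⁴ = 2.771×10¹⁰ K⁴.
P = 0.38·5.67×10⁻⁸·2.082·2.771×10¹⁰.

P ≈ 1240 W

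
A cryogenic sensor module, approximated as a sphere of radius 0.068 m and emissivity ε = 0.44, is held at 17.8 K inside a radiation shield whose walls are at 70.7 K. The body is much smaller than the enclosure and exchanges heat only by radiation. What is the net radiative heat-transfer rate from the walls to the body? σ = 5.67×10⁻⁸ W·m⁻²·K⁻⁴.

P_net ≈ 0.0361 W

For a small grey body in a large enclosure: P_net = εσA(T_body⁴ − T_wall⁴).
A = 4πr² = 0.05811 m²; T_body⁴ − T_wall⁴ = 1.004×10⁵ − 2.498×10⁷ = -2.488×10⁷ K⁴.
|P_net| = 0.44·5.67×10⁻⁸·0.05811·2.488×10⁷.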